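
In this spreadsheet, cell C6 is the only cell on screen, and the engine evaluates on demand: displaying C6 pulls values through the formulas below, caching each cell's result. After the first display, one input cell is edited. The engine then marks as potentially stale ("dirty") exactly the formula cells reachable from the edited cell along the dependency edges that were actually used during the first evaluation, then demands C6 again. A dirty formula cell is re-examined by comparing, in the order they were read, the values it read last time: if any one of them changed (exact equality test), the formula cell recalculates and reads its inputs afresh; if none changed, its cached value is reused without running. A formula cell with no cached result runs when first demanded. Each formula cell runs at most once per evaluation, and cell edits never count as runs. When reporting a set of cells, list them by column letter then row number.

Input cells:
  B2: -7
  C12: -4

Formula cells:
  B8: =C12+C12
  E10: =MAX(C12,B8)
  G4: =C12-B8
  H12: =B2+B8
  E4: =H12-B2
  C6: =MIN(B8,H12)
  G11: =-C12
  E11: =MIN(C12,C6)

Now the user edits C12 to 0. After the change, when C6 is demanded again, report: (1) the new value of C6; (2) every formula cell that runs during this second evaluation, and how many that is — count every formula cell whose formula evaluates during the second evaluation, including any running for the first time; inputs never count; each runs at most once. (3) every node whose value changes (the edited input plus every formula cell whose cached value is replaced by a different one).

Initial pass — values computed on the first demand:
  B8 = -4 + -4 = -8
  H12 = -7 + -8 = -15
  C6 = MIN(-8, -15) = -15

Second demand — change propagation:
  B8: re-runs because C12 -4->0; C12 -4->0; new result 0.
  H12: re-runs because B8 -8->0; new result -7.
  C6: re-runs because B8 -8->0; H12 -15->-7; new result -7.

C6 now evaluates to -7.
Run set: B8, C6, H12 (3 run).
Changed values: B8, C6, C12, H12.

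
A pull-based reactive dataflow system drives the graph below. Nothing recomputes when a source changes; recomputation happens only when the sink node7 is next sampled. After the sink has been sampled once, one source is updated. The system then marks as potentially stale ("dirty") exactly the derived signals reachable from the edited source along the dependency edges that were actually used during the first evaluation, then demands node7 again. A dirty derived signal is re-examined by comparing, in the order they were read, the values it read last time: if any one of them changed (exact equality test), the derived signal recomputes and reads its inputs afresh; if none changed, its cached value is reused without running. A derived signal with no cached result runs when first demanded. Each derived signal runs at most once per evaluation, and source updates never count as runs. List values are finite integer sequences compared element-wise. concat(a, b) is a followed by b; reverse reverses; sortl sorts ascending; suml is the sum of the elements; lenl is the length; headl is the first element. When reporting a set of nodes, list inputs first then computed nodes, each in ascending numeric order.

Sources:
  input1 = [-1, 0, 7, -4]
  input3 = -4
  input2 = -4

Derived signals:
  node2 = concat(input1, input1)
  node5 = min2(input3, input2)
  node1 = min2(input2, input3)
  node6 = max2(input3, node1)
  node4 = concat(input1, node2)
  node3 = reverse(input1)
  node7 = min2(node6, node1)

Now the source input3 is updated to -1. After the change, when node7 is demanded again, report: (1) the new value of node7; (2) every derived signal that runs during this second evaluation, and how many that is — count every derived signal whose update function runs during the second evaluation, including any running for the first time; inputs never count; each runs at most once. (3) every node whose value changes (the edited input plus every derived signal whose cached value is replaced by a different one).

First evaluation (everything demanded from the output):
  node1 = min2(-4, -4) = -4
  node6 = max2(-4, -4) = -4
  node7 = min2(-4, -4) = -4

Propagation after the edit:
  node1: runs — input3 -4->-1; result -4 (same value as before).
  node6: runs — input3 -4->-1; result -1.
  node7: runs — node6 -4->-1; result -4 (same value as before).

New value of node7: -4.
Derived signals that run: node1, node6, node7 — 3 in total.
Values that change: input3, node6.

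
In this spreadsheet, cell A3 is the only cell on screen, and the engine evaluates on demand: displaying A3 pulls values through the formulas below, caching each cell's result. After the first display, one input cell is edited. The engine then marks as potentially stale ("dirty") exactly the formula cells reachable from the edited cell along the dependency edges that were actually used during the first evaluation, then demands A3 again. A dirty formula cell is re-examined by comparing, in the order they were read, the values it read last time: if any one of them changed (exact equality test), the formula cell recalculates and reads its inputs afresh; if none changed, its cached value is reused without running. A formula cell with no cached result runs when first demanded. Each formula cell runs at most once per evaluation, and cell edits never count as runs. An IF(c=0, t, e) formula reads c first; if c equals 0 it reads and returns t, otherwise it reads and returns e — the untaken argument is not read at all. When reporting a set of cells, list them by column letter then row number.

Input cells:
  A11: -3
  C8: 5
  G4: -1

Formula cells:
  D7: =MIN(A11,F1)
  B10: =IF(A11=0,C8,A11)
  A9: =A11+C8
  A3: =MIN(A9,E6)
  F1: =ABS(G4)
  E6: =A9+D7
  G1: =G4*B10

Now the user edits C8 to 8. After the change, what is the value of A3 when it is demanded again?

A3 now evaluates to 2.

Initial pass — values computed on the first demand:
  A9 = -3 + 5 = 2
  F1 = ABS(-1) = 1
  D7 = MIN(-3, 1) = -3
  E6 = 2 + -3 = -1
  A3 = MIN(2, -1) = -1

Second demand — change propagation:
  A9: re-runs because C8 5->8; new result 5.
  E6: re-runs because A9 2->5; new result 2.
  A3: re-runs because A9 2->5; E6 -1->2; new result 2.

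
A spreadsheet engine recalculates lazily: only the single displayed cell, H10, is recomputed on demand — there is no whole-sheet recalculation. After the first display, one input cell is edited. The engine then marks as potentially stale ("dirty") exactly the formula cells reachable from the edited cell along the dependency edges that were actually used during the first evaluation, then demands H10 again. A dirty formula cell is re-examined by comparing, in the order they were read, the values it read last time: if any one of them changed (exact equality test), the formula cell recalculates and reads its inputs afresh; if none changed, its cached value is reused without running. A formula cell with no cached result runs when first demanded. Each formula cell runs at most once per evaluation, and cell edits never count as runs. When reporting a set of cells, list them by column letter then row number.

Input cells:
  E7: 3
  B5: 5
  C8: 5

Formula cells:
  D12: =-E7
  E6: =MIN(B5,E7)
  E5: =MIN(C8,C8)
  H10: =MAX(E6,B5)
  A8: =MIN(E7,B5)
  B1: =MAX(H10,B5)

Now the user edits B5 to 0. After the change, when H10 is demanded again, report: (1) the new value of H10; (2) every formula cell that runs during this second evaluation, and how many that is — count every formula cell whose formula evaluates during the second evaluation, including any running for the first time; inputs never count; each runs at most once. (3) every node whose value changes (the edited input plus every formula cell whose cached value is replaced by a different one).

New value of H10: 0.
Formula cells that run: E6, H10 — 2 in total.
Values that change: B5, E6, H10.

First evaluation (everything demanded from the output):
  E6 = MIN(5, 3) = 3
  H10 = MAX(3, 5) = 5

Propagation after the edit:
  E6: runs — B5 5->0; result 0.
  H10: runs — E6 3->0; B5 5->0; result 0.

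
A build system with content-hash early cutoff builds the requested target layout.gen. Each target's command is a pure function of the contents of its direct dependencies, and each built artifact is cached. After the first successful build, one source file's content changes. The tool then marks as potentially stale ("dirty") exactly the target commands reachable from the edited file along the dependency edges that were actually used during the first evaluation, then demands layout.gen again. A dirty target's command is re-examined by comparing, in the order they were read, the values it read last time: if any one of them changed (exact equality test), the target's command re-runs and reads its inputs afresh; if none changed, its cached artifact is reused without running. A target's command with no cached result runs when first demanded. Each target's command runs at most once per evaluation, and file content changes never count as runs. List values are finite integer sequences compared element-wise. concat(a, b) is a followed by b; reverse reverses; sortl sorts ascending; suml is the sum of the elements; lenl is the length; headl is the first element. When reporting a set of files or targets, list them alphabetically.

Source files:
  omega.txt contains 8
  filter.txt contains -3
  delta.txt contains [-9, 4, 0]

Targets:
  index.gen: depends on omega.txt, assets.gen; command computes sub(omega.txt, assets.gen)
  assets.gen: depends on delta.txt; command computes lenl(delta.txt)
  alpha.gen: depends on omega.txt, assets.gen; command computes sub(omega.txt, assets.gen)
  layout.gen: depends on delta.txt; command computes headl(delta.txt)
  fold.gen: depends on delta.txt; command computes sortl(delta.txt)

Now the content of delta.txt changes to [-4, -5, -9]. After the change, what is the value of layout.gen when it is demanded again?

New value of layout.gen: -4.

First evaluation (everything demanded from the output):
  layout.gen = headl([-9, 4, 0]) = -9

Propagation after the edit:
  layout.gen: runs — delta.txt [-9, 4, 0]->[-4, -5, -9]; result -4.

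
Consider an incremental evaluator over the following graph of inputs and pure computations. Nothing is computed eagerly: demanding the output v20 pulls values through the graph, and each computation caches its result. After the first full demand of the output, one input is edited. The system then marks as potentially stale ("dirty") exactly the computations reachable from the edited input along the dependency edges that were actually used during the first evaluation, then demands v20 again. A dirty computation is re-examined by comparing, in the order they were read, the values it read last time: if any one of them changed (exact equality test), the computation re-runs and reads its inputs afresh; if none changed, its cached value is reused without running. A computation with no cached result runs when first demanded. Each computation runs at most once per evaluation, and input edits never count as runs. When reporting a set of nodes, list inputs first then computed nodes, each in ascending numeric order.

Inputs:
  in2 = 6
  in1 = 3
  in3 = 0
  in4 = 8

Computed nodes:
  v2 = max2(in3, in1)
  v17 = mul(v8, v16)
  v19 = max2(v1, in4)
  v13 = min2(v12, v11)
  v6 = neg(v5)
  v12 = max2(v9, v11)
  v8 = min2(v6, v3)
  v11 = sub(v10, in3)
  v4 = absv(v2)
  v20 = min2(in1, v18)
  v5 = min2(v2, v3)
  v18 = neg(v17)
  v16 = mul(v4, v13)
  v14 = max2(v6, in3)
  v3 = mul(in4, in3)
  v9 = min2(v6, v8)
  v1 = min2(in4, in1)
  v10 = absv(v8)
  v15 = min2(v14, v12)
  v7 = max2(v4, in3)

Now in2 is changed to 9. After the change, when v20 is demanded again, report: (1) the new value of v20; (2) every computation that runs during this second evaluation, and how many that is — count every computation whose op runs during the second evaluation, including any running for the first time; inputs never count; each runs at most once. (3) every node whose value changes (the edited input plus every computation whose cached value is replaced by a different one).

v20 now evaluates to 0.
Run set: none (0 run).
Changed values: in2.
The important point: nothing the output needs ever reads in2, so the edit is invisible to it.

Initial pass — values computed on the first demand:
  v2 = max2(0, 3) = 3
  v3 = mul(8, 0) = 0
  v4 = absv(3) = 3
  v5 = min2(3, 0) = 0
  v6 = neg(0) = 0
  v8 = min2(0, 0) = 0
  v9 = min2(0, 0) = 0
  v10 = absv(0) = 0
  v11 = sub(0, 0) = 0
  v12 = max2(0, 0) = 0
  v13 = min2(0, 0) = 0
  v16 = mul(3, 0) = 0
  v17 = mul(0, 0) = 0
  v18 = neg(0) = 0
  v20 = min2(3, 0) = 0

Second demand — change propagation:
  no demanded computation ever read in2, so the edit dirties nothing and nothing runs.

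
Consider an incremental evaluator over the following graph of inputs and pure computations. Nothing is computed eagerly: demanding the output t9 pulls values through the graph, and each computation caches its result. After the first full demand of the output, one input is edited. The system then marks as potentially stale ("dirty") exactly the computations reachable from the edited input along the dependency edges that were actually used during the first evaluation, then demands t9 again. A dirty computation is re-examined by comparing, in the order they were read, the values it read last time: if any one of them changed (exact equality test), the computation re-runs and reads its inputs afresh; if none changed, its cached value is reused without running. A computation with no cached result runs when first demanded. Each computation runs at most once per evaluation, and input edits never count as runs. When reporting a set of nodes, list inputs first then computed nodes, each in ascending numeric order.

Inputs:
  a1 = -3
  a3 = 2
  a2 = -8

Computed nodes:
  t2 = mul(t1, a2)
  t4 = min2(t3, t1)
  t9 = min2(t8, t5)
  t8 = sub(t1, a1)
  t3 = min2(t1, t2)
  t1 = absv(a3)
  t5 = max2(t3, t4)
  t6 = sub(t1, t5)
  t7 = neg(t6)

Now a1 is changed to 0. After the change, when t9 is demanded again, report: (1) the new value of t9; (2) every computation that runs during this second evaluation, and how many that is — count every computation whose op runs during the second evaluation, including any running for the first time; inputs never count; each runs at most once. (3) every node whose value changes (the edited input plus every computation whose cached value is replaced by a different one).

t9 now evaluates to -16.
Run set: t8, t9 (2 run).
Changed values: a1, t8.

Initial pass — values computed on the first demand:
  t1 = absv(2) = 2
  t2 = mul(2, -8) = -16
  t3 = min2(2, -16) = -16
  t4 = min2(-16, 2) = -16
  t5 = max2(-16, -16) = -16
  t8 = sub(2, -3) = 5
  t9 = min2(5, -16) = -16

Second demand — change propagation:
  t8: re-runs because a1 -3->0; new result 2.
  t9: re-runs because t8 5->2; new result -16 (unchanged).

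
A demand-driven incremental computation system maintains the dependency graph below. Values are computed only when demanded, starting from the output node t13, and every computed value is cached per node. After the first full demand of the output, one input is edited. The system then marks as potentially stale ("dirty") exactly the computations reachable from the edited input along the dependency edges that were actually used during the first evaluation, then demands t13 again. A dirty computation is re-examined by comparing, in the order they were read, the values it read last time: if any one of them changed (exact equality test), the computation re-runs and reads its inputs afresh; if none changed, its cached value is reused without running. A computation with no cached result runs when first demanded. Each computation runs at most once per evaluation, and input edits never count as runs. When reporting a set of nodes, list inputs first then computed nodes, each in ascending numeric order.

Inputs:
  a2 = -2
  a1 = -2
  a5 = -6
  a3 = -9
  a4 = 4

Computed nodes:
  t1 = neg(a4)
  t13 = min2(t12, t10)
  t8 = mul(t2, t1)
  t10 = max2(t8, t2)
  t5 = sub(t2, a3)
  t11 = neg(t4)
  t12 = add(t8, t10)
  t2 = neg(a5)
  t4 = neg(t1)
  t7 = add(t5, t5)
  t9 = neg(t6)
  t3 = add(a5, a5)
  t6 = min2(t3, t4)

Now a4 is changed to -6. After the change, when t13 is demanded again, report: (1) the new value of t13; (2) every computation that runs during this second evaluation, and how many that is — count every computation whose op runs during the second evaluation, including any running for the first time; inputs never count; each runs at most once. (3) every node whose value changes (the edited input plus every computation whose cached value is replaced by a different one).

New value of t13: 36.
Computations that run: t1, t8, t10, t12, t13 — 5 in total.
Values that change: a4, t1, t8, t10, t12, t13.

First evaluation (everything demanded from the output):
  t1 = neg(4) = -4
  t2 = neg(-6) = 6
  t8 = mul(6, -4) = -24
  t10 = max2(-24, 6) = 6
  t12 = add(-24, 6) = -18
  t13 = min2(-18, 6) = -18

Propagation after the edit:
  t1: runs — a4 4->-6; result 6.
  t8: runs — t1 -4->6; result 36.
  t10: runs — t8 -24->36; result 36.
  t12: runs — t8 -24->36; t10 6->36; result 72.
  t13: runs — t12 -18->72; t10 6->36; result 36.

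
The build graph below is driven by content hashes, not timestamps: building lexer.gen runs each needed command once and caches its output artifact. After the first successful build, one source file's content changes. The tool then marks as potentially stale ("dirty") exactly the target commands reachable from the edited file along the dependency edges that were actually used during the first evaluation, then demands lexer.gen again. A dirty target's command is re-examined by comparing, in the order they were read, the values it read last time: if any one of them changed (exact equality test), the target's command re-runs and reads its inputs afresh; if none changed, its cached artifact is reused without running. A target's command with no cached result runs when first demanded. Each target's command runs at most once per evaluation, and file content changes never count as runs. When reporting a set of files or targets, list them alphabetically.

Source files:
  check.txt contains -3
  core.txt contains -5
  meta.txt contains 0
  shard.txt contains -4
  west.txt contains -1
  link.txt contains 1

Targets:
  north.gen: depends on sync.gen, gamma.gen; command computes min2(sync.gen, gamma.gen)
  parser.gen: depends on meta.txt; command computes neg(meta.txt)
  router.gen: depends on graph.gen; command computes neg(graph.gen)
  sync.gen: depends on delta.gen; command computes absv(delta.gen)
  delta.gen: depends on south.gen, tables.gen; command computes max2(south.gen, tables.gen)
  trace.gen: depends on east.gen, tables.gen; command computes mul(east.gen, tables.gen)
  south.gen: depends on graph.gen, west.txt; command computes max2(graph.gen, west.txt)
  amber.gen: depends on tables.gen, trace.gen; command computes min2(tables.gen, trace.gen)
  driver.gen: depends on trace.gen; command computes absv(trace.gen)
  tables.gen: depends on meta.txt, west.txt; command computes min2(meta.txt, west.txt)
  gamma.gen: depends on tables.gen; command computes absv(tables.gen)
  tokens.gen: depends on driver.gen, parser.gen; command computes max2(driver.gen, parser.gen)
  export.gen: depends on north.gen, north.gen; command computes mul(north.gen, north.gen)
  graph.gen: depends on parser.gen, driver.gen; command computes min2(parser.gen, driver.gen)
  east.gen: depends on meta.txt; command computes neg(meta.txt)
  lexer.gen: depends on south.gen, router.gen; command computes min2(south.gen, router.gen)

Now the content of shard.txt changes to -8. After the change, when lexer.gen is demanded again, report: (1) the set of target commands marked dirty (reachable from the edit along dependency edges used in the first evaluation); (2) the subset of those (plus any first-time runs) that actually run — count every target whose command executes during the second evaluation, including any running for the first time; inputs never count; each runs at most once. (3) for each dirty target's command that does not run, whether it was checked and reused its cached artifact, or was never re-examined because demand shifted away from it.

Initial pass — values computed on the first demand:
  east.gen = neg(0) = 0
  parser.gen = neg(0) = 0
  tables.gen = min2(0, -1) = -1
  trace.gen = mul(0, -1) = 0
  driver.gen = absv(0) = 0
  graph.gen = min2(0, 0) = 0
  router.gen = neg(0) = 0
  south.gen = max2(0, -1) = 0
  lexer.gen = min2(0, 0) = 0

Second demand — change propagation:
  no demanded computation ever read shard.txt, so the edit dirties nothing and nothing runs.

The important point: nothing the output needs ever reads shard.txt, so the edit is invisible to it.

Dirty set: none.
Run set: none (0 run).
All dirty target commands ended up running.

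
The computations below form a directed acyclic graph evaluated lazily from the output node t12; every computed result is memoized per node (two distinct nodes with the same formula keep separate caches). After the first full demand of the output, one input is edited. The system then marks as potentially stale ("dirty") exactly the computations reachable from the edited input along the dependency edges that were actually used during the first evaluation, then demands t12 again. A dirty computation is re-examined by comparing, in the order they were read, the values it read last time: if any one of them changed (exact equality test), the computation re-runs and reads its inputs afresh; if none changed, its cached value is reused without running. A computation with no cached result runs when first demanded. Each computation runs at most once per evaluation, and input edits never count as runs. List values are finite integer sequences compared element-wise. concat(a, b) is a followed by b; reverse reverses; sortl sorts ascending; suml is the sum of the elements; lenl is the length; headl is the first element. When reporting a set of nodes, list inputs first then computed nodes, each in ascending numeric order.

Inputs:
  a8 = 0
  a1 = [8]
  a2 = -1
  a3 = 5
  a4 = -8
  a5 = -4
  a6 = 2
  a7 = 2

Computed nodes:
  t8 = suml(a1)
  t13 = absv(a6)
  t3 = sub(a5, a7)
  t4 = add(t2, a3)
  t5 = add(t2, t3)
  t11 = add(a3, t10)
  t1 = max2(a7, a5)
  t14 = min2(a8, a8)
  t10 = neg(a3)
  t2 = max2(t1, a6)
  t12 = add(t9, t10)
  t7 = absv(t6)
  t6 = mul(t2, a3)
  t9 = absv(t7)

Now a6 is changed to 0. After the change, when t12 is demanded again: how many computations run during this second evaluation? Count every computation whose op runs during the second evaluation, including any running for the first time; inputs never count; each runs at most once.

First demand of the output computes:
  t1 = max2(2, -4) = 2
  t2 = max2(2, 2) = 2
  t6 = mul(2, 5) = 10
  t7 = absv(10) = 10
  t9 = absv(10) = 10
  t10 = neg(5) = -5
  t12 = add(10, -5) = 5

After the edit, cleaning proceeds:
  t2: a read changed (a6 2->0) — executes, giving 2 — identical to its old value.
  t6: dirty, but its reads are unchanged (t2 unchanged, a3 unchanged); cached 10 stands.
  t7: dirty, but its reads are unchanged (t6 unchanged); cached 10 stands.
  t9: dirty, but its reads are unchanged (t7 unchanged); cached 10 stands.
  t12: dirty, but its reads are unchanged (t9 unchanged, t10 unchanged); cached 5 stands.

Note the absorption at t2: it re-runs yet its value is the same, leaving the output's value untouched.

1 computations run: t2.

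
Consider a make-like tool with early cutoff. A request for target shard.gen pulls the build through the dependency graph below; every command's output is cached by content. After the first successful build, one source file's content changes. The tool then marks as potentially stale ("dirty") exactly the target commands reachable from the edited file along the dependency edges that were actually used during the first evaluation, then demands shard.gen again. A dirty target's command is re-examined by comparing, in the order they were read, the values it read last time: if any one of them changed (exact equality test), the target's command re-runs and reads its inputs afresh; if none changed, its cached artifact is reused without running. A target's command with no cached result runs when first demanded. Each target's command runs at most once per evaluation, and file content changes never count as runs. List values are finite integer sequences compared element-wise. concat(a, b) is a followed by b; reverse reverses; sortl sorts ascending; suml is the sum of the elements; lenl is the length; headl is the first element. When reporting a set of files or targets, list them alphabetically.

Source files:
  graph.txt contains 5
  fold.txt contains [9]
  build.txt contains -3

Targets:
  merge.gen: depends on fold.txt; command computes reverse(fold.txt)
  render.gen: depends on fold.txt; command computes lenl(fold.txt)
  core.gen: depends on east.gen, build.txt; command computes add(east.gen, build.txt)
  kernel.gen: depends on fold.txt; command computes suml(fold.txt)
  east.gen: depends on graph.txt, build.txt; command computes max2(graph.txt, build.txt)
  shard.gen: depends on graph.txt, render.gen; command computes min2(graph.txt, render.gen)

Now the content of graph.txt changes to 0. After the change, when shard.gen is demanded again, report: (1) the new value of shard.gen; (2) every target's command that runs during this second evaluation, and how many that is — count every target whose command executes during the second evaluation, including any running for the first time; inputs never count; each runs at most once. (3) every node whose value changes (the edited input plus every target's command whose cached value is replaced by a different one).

Demanding shard.gen again yields 0.
1 target commands run: shard.gen.
The nodes whose values change: graph.txt, shard.gen.

First demand of the output computes:
  render.gen = lenl([9]) = 1
  shard.gen = min2(5, 1) = 1

After the edit, cleaning proceeds:
  shard.gen: a read changed (graph.txt 5->0) — executes, giving 0.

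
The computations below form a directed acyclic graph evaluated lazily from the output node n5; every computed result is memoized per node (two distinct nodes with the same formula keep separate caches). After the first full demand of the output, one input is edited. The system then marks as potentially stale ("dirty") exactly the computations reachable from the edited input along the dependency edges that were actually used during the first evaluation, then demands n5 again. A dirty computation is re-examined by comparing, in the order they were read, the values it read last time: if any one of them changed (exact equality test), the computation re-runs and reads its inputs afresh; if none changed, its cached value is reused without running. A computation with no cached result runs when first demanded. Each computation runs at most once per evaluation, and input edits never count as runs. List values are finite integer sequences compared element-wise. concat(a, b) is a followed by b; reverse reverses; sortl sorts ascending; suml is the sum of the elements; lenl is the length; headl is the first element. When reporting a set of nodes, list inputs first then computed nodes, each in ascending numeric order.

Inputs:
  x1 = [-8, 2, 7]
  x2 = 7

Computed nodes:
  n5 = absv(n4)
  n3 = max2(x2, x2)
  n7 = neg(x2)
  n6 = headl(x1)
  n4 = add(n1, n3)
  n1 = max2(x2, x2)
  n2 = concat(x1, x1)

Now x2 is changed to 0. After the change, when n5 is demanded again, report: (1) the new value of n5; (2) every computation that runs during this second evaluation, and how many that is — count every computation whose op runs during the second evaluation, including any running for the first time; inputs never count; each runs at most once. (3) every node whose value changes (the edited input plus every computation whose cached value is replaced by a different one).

First demand of the output computes:
  n1 = max2(7, 7) = 7
  n3 = max2(7, 7) = 7
  n4 = add(7, 7) = 14
  n5 = absv(14) = 14

After the edit, cleaning proceeds:
  n1: a read changed (x2 7->0; x2 7->0) — executes, giving 0.
  n3: a read changed (x2 7->0; x2 7->0) — executes, giving 0.
  n4: a read changed (n1 7->0; n3 7->0) — executes, giving 0.
  n5: a read changed (n4 14->0) — executes, giving 0.

Demanding n5 again yields 0.
4 computations run: n1, n3, n4, n5.
The nodes whose values change: x2, n1, n3, n4, n5.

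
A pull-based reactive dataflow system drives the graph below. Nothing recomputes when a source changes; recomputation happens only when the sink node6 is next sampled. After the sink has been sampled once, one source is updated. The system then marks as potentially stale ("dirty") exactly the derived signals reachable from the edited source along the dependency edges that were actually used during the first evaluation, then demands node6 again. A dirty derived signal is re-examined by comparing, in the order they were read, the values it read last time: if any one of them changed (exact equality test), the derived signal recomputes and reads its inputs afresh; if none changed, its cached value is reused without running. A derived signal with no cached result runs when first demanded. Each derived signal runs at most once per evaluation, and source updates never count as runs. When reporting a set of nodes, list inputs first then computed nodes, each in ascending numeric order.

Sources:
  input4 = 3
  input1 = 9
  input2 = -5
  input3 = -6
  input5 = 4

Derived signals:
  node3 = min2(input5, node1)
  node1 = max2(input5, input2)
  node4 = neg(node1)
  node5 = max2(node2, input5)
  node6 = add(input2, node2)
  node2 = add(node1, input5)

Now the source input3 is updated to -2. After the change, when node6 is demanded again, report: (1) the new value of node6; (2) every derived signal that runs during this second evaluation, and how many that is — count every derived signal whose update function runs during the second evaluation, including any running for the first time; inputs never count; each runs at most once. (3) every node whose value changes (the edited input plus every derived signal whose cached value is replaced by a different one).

First evaluation (everything demanded from the output):
  node1 = max2(4, -5) = 4
  node2 = add(4, 4) = 8
  node6 = add(-5, 8) = 3

Propagation after the edit:
  input3 feeds no computation that the output demands — nothing is marked dirty and nothing runs.

Key observation: input3 is never demanded by the output, so the edit triggers no recomputation at all.

New value of node6: 3.
Derived signals that run: none — 0 in total.
Values that change: input3.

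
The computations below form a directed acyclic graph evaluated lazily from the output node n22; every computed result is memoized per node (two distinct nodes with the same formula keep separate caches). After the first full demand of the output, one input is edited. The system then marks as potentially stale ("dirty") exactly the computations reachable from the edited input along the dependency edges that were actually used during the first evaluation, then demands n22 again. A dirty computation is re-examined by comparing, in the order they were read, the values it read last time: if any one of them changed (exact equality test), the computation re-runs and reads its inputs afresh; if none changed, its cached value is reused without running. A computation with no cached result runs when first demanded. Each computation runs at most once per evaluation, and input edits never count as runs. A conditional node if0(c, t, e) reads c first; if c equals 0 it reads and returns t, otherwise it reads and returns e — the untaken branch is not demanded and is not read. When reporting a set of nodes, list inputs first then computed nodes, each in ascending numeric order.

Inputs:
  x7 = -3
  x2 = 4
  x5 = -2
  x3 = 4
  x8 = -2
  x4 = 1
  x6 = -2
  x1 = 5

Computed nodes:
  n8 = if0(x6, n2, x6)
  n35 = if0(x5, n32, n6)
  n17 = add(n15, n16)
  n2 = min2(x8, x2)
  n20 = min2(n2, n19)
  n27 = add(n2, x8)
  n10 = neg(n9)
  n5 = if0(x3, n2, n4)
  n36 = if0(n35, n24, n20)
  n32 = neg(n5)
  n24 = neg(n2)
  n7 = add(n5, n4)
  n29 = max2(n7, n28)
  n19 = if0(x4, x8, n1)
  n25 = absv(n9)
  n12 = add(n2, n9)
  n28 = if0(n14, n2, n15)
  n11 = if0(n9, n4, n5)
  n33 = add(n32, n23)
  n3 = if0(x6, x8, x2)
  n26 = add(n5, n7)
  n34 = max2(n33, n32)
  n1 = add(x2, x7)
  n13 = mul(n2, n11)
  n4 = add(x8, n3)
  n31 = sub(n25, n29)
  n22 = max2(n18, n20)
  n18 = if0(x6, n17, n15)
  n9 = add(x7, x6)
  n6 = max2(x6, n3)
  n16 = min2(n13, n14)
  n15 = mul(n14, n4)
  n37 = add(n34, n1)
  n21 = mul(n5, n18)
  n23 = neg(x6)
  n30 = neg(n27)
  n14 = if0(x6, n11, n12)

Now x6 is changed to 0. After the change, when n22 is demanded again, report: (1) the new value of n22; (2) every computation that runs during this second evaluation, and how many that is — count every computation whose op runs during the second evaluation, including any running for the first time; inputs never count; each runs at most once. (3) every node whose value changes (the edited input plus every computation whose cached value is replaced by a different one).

First demand of the output computes:
  n1 = add(4, -3) = 1
  n2 = min2(-2, 4) = -2
  n3 = if0(x6=-2 -> else branch x2) = 4
  n4 = add(-2, 4) = 2
  n9 = add(-3, -2) = -5
  n12 = add(-2, -5) = -7
  n14 = if0(x6=-2 -> else branch n12) = -7
  n15 = mul(-7, 2) = -14
  n18 = if0(x6=-2 -> else branch n15) = -14
  n19 = if0(x4=1 -> else branch n1) = 1
  n20 = min2(-2, 1) = -2
  n22 = max2(-14, -2) = -2

After the edit, cleaning proceeds:
  n3: a read changed (x6 -2->0) — executes, giving -2.
  n4: a read changed (n3 4->-2) — executes, giving -4.
  n5: had never run; runs now, result -4.
  n9: a read changed (x6 -2->0) — executes, giving -3.
  n11: had never run; runs now, result -4.
  n12: stays stale; no demand reaches it after the flip.
  n13: had never run; runs now, result 8.
  n14: a read changed (x6 -2->0) — executes, giving -4.
  n15: a read changed (n14 -7->-4; n4 2->-4) — executes, giving 16.
  n16: had never run; runs now, result -4.
  n17: had never run; runs now, result 12.
  n18: a read changed (x6 -2->0; n15 -14->16) — executes, giving 12.
  n22: a read changed (n18 -14->12) — executes, giving 12.

Note the branch switch — demand abandons n12, which is never re-examined.

Demanding n22 again yields 12.
12 computations run: n3, n4, n5, n9, n11, n13, n14, n15, n16, n17, n18, n22.
The nodes whose values change: x6, n3, n4, n9, n14, n15, n18, n22.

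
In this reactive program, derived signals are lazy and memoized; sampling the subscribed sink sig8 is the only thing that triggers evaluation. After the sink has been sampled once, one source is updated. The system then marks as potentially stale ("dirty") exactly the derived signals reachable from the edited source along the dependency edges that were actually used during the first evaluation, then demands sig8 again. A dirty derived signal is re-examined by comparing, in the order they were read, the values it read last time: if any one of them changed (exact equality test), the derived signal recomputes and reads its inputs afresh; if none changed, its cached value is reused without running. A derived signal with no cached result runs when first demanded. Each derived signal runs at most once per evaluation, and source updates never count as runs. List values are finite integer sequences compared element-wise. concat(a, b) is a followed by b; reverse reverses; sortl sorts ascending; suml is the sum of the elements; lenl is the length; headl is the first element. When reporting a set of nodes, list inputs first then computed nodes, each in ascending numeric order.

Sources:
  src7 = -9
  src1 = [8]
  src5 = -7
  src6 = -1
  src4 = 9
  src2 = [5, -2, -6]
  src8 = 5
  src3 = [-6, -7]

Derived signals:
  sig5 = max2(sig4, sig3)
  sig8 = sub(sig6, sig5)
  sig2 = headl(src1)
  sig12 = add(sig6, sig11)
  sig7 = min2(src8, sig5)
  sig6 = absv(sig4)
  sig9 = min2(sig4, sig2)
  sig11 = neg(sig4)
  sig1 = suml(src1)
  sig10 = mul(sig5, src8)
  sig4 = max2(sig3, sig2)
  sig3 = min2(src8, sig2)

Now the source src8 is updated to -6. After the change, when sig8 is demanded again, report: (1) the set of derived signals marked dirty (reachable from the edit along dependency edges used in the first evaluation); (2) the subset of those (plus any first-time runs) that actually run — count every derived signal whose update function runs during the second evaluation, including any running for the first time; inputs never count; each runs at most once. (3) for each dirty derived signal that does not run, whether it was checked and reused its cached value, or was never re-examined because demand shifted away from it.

First demand of the output computes:
  sig2 = headl([8]) = 8
  sig3 = min2(5, 8) = 5
  sig4 = max2(5, 8) = 8
  sig5 = max2(8, 5) = 8
  sig6 = absv(8) = 8
  sig8 = sub(8, 8) = 0

After the edit, cleaning proceeds:
  sig3: a read changed (src8 5->-6) — executes, giving -6.
  sig4: a read changed (sig3 5->-6) — executes, giving 8 — identical to its old value.
  sig5: a read changed (sig3 5->-6) — executes, giving 8 — identical to its old value.
  sig6: dirty, but its reads are unchanged (sig4 unchanged); cached 8 stands.
  sig8: dirty, but its reads are unchanged (sig6 unchanged, sig5 unchanged); cached 0 stands.

Note where the cutoff bites: sig6 is checked, finds nothing changed, and keeps its cache.

The edit dirties: sig3, sig4, sig5, sig6, sig8.
3 derived signals run: sig3, sig4, sig5.
Cache hits after checking: sig6, sig8.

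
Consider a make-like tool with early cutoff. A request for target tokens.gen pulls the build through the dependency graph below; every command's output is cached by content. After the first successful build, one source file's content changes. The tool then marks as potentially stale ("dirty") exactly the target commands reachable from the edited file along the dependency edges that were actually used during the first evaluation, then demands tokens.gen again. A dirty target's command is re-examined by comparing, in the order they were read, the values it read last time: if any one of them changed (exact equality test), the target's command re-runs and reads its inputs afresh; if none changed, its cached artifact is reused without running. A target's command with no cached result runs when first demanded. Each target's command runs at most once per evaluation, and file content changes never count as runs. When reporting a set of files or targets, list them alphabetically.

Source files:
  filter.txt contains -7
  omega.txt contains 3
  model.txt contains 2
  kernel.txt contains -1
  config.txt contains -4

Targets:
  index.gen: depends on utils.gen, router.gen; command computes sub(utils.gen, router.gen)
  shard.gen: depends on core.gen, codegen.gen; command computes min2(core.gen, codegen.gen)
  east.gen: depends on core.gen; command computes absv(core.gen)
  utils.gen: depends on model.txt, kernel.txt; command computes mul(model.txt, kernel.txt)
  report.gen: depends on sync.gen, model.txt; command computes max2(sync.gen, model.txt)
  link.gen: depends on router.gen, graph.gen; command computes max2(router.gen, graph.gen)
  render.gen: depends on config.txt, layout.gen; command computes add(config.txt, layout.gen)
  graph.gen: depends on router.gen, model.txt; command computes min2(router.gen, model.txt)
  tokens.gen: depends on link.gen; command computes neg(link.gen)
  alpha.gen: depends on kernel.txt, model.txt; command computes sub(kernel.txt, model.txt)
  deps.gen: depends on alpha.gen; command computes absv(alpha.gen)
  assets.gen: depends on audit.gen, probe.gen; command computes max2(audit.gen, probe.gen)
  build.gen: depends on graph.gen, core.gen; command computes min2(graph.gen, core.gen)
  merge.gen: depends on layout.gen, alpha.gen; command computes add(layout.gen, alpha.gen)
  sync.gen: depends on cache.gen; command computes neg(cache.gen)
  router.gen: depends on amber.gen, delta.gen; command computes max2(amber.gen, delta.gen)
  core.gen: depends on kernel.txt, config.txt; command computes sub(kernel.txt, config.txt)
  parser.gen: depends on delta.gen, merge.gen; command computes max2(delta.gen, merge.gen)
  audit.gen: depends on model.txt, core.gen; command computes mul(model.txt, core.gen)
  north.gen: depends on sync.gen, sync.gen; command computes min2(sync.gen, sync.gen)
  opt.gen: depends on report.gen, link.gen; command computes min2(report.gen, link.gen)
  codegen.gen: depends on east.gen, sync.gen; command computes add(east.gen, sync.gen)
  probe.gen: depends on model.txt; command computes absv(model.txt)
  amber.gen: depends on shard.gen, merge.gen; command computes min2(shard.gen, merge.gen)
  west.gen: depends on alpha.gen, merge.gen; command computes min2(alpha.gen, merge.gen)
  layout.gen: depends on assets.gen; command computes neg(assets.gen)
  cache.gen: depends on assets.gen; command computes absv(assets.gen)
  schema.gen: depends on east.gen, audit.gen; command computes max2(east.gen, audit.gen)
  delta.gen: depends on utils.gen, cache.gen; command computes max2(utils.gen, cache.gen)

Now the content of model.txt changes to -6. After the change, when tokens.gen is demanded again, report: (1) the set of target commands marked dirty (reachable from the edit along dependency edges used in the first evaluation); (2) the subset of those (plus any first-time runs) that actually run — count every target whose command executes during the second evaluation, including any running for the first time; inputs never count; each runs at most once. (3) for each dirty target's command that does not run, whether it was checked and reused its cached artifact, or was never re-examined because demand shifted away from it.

First demand of the output computes:
  alpha.gen = sub(-1, 2) = -3
  core.gen = sub(-1, -4) = 3
  audit.gen = mul(2, 3) = 6
  east.gen = absv(3) = 3
  probe.gen = absv(2) = 2
  assets.gen = max2(6, 2) = 6
  cache.gen = absv(6) = 6
  layout.gen = neg(6) = -6
  merge.gen = add(-6, -3) = -9
  sync.gen = neg(6) = -6
  codegen.gen = add(3, -6) = -3
  shard.gen = min2(3, -3) = -3
  amber.gen = min2(-3, -9) = -9
  utils.gen = mul(2, -1) = -2
  delta.gen = max2(-2, 6) = 6
  router.gen = max2(-9, 6) = 6
  graph.gen = min2(6, 2) = 2
  link.gen = max2(6, 2) = 6
  tokens.gen = neg(6) = -6

After the edit, cleaning proceeds:
  alpha.gen: a read changed (model.txt 2->-6) — executes, giving 5.
  audit.gen: a read changed (model.txt 2->-6) — executes, giving -18.
  probe.gen: a read changed (model.txt 2->-6) — executes, giving 6.
  assets.gen: a read changed (audit.gen 6->-18; probe.gen 2->6) — executes, giving 6 — identical to its old value.
  cache.gen: dirty, but its reads are unchanged (assets.gen unchanged); cached 6 stands.
  layout.gen: dirty, but its reads are unchanged (assets.gen unchanged); cached -6 stands.
  merge.gen: a read changed (alpha.gen -3->5) — executes, giving -1.
  sync.gen: dirty, but its reads are unchanged (cache.gen unchanged); cached -6 stands.
  codegen.gen: dirty, but its reads are unchanged (east.gen unchanged, sync.gen unchanged); cached -3 stands.
  shard.gen: dirty, but its reads are unchanged (core.gen unchanged, codegen.gen unchanged); cached -3 stands.
  amber.gen: a read changed (merge.gen -9->-1) — executes, giving -3.
  utils.gen: a read changed (model.txt 2->-6) — executes, giving 6.
  delta.gen: a read changed (utils.gen -2->6) — executes, giving 6 — identical to its old value.
  router.gen: a read changed (amber.gen -9->-3) — executes, giving 6 — identical to its old value.
  graph.gen: a read changed (model.txt 2->-6) — executes, giving -6.
  link.gen: a read changed (graph.gen 2->-6) — executes, giving 6 — identical to its old value.
  tokens.gen: dirty, but its reads are unchanged (link.gen unchanged); cached -6 stands.

Note where the cutoff bites: layout.gen is checked, finds nothing changed, and keeps its cache.

The edit dirties: alpha.gen, amber.gen, assets.gen, audit.gen, cache.gen, codegen.gen, delta.gen, graph.gen, layout.gen, link.gen, merge.gen, probe.gen, router.gen, shard.gen, sync.gen, tokens.gen, utils.gen.
11 target commands run: alpha.gen, amber.gen, assets.gen, audit.gen, delta.gen, graph.gen, link.gen, merge.gen, probe.gen, router.gen, utils.gen.
Cache hits after checking: cache.gen, codegen.gen, layout.gen, shard.gen, sync.gen, tokens.gen.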